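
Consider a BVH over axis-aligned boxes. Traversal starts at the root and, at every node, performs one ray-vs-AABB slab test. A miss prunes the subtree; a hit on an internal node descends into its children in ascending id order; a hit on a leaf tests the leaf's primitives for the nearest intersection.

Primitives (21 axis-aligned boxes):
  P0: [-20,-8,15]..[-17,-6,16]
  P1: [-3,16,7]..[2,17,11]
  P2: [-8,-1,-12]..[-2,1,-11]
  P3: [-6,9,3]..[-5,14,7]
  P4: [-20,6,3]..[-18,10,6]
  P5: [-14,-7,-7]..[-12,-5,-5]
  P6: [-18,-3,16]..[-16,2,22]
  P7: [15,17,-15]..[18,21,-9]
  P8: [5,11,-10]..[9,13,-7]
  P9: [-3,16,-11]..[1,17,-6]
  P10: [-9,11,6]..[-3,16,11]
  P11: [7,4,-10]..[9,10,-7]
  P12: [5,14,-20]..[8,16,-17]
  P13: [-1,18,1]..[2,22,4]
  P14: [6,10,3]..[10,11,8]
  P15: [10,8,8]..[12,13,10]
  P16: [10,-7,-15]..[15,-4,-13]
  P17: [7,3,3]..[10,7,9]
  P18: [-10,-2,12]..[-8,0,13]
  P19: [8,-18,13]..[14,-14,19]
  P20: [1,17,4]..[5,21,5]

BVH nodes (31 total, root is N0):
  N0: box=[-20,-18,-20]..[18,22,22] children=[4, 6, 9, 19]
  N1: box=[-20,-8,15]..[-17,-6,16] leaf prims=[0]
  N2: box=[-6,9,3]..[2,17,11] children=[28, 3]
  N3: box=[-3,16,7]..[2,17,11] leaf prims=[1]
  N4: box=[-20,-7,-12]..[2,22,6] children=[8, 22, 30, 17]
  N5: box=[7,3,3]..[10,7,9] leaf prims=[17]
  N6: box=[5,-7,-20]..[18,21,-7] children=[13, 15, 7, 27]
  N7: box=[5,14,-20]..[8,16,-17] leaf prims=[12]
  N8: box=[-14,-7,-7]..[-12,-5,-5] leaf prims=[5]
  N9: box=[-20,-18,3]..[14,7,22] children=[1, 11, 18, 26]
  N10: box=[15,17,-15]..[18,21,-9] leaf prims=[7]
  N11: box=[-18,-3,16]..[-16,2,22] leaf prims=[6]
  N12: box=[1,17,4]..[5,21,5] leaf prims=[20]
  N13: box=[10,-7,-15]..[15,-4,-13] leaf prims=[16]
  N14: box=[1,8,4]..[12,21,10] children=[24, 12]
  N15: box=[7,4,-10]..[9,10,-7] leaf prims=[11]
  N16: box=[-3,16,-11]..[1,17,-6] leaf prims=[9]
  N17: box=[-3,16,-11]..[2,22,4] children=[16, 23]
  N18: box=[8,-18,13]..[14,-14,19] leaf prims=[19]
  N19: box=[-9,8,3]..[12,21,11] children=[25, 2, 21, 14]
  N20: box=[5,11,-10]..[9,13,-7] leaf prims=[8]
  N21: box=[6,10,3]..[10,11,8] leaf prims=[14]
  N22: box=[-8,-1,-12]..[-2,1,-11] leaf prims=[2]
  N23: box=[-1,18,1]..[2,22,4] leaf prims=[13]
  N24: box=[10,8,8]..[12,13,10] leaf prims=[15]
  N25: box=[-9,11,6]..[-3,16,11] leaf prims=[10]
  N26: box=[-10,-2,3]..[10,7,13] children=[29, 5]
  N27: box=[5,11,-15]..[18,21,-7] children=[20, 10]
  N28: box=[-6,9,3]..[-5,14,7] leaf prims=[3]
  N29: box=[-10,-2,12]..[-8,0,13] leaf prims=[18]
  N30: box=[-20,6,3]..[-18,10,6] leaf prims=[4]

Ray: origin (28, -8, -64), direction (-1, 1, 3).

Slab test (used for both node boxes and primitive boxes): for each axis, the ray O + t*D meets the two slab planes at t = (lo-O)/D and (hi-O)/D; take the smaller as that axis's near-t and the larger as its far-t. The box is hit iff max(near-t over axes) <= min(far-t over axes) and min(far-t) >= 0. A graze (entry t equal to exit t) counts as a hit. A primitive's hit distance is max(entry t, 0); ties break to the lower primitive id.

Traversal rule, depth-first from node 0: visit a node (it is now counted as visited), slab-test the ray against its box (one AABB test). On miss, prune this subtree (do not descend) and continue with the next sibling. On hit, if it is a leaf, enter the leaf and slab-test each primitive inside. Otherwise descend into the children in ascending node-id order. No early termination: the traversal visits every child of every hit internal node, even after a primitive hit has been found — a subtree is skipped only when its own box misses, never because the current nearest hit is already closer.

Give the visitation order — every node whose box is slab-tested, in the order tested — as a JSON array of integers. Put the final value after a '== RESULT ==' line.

Trace the traversal:
N0 x:[10,48] y:[-10,30] z:[44/3,86/3] -> hit [44/3,86/3], descend [4, 6, 9, 19]
  N4 x:[26,48] y:[1,30] z:[52/3,70/3] -> miss, prune
  N6 x:[10,23] y:[1,29] z:[44/3,19] -> hit [44/3,19], descend [7, 13, 15, 27]
    N7 x:[20,23] y:[22,24] z:[44/3,47/3] -> miss, prune
    N13 x:[13,18] y:[1,4] z:[49/3,17] -> miss, prune
    N15 x:[19,21] y:[12,18] z:[18,19] -> miss, prune
    N27 x:[10,23] y:[19,29] z:[49/3,19] -> hit [19,19], descend [10, 20]
      N10 x:[10,13] y:[25,29] z:[49/3,55/3] -> miss, prune
      N20 x:[19,23] y:[19,21] z:[18,19] -> hit [19,19] leaf, test {P8@t=19}
  N9 x:[14,48] y:[-10,15] z:[67/3,86/3] -> miss, prune
  N19 x:[16,37] y:[16,29] z:[67/3,25] -> hit [67/3,25], descend [2, 14, 21, 25]
    N2 x:[26,34] y:[17,25] z:[67/3,25] -> miss, prune
    N14 x:[16,27] y:[16,29] z:[68/3,74/3] -> hit [68/3,74/3], descend [12, 24]
      N12 x:[23,27] y:[25,29] z:[68/3,23] -> miss, prune
      N24 x:[16,18] y:[16,21] z:[24,74/3] -> miss, prune
    N21 x:[18,22] y:[18,19] z:[67/3,24] -> miss, prune
    N25 x:[31,37] y:[19,24] z:[70/3,25] -> miss, prune

Visited [0, 4, 6, 7, 13, 15, 27, 10, 20, 9, 19, 2, 14, 12, 24, 21, 25]. Tests: 17 box, 1 leaf. Nearest: P8.

== RESULT ==
[0, 4, 6, 7, 13, 15, 27, 10, 20, 9, 19, 2, 14, 12, 24, 21, 25]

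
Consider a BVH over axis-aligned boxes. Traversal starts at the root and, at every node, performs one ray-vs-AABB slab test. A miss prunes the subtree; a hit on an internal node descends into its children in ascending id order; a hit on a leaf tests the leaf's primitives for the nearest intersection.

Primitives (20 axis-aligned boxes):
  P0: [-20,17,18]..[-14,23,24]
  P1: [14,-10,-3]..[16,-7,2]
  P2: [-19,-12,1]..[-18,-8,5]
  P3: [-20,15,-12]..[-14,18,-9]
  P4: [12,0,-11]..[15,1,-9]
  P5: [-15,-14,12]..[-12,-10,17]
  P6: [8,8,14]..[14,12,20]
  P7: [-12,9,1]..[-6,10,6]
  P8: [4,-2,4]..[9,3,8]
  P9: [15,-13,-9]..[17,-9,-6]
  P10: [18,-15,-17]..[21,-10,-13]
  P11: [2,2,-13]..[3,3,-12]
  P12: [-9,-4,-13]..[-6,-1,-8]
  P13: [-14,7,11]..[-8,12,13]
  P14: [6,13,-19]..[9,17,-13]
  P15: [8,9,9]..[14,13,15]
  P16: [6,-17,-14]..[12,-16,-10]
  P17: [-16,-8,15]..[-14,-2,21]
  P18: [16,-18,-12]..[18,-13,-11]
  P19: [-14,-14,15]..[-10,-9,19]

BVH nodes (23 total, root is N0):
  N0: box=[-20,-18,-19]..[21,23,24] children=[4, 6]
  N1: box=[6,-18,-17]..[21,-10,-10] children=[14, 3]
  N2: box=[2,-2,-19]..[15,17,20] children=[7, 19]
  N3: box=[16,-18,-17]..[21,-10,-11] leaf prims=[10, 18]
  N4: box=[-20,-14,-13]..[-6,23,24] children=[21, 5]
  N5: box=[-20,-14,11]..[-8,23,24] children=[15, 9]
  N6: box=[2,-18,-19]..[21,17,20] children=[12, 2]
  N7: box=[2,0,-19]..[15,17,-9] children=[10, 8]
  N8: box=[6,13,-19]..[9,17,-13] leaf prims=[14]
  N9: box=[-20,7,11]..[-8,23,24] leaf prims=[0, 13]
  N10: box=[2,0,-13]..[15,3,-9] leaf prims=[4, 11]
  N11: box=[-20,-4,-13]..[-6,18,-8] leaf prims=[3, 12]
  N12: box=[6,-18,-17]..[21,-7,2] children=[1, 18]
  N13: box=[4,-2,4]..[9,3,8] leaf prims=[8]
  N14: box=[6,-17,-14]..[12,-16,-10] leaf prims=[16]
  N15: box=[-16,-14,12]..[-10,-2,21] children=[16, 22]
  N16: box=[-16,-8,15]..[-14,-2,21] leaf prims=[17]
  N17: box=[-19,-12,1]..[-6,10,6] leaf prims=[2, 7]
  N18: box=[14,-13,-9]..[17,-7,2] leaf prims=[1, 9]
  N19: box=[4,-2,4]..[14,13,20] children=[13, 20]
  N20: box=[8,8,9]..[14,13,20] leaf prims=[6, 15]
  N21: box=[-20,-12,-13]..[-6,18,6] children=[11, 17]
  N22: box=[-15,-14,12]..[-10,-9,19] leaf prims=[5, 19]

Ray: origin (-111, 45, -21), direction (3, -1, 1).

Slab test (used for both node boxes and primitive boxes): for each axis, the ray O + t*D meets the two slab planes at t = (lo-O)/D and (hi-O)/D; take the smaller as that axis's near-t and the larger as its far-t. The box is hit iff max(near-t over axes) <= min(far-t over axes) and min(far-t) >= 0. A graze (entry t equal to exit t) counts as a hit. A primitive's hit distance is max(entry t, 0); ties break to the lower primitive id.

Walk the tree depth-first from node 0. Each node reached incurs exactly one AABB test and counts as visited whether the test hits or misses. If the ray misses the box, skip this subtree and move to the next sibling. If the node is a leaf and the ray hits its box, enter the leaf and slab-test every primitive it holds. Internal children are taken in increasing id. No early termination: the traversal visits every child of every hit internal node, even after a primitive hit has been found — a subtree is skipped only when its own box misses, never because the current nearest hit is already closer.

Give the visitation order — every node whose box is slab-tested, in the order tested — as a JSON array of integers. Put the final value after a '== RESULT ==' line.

Walk:
N0 x:[91/3,44] y:[22,63] z:[2,45] -> hit [91/3,44], descend [4, 6]
  N4 x:[91/3,35] y:[22,59] z:[8,45] -> hit [91/3,35], descend [5, 21]
    N5 x:[91/3,103/3] y:[22,59] z:[32,45] -> hit [32,103/3], descend [9, 15]
      N9 x:[91/3,103/3] y:[22,38] z:[32,45] -> hit [32,103/3] leaf, test {P0(miss), P13@t=33}
      N15 x:[95/3,101/3] y:[47,59] z:[33,42] -> miss, prune
    N21 x:[91/3,35] y:[27,57] z:[8,27] -> miss, prune
  N6 x:[113/3,44] y:[28,63] z:[2,41] -> hit [113/3,41], descend [2, 12]
    N2 x:[113/3,42] y:[28,47] z:[2,41] -> hit [113/3,41], descend [7, 19]
      N7 x:[113/3,42] y:[28,45] z:[2,12] -> miss, prune
      N19 x:[115/3,125/3] y:[32,47] z:[25,41] -> hit [115/3,41], descend [13, 20]
        N13 x:[115/3,40] y:[42,47] z:[25,29] -> miss, prune
        N20 x:[119/3,125/3] y:[32,37] z:[30,41] -> miss, prune
    N12 x:[39,44] y:[52,63] z:[4,23] -> miss, prune

13 AABB tests over nodes [0, 4, 5, 9, 15, 21, 6, 2, 7, 19, 13, 20, 12]; 1 leaf entered; closest P13.

== RESULT ==
[0, 4, 5, 9, 15, 21, 6, 2, 7, 19, 13, 20, 12]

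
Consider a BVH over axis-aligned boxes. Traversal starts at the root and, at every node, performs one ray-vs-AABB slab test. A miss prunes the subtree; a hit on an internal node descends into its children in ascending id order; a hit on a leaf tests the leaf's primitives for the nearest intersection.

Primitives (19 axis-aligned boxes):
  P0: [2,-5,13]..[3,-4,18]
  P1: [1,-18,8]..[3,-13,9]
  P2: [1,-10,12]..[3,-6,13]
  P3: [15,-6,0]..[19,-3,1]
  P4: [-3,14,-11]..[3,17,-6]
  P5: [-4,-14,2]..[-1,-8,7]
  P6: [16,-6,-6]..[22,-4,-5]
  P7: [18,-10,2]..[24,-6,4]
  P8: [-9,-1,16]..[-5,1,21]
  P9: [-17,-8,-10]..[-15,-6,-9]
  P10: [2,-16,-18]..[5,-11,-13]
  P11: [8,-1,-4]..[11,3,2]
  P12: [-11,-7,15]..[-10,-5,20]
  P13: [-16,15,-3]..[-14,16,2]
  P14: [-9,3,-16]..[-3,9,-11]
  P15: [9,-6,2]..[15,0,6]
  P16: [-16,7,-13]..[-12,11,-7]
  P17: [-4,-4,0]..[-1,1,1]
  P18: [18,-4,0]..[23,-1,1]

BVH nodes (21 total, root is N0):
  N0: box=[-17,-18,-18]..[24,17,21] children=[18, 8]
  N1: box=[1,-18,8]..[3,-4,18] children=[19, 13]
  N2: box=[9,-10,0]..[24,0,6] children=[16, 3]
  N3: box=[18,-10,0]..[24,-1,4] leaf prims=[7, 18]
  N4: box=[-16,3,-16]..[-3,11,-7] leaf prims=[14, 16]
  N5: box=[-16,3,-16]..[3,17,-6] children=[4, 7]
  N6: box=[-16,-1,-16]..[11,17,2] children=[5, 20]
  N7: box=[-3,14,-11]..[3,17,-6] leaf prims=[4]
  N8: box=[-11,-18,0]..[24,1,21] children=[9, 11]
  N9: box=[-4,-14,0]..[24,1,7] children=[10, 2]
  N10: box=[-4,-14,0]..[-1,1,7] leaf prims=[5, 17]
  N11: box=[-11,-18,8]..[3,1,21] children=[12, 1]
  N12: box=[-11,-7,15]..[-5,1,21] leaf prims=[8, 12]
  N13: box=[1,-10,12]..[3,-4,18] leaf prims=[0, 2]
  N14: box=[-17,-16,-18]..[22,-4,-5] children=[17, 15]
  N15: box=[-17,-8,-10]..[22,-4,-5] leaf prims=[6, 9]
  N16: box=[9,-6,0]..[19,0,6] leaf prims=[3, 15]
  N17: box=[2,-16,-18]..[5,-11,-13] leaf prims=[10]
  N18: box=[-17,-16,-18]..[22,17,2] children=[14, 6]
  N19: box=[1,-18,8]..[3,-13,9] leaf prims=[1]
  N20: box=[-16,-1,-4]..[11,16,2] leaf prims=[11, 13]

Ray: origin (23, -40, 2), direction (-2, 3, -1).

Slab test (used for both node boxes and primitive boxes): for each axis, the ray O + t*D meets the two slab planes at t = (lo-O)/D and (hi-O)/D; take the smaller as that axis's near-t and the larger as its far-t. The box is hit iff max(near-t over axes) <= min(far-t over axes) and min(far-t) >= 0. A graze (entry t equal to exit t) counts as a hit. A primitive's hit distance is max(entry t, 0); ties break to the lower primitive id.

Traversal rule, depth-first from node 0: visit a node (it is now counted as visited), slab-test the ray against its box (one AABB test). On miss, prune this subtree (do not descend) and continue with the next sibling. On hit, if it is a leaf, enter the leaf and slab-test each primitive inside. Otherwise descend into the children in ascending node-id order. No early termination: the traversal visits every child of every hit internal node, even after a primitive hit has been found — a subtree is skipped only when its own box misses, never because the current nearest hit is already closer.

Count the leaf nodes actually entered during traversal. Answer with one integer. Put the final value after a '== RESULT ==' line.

Traverse from the root:
N0 x:[-1/2,20] y:[22/3,19] z:[-19,20] -> hit [22/3,19], descend [8, 18]
  N8 x:[-1/2,17] y:[22/3,41/3] z:[-19,2] -> miss, prune
  N18 x:[1/2,20] y:[8,19] z:[0,20] -> hit [8,19], descend [6, 14]
    N6 x:[6,39/2] y:[13,19] z:[0,18] -> hit [13,18], descend [5, 20]
      N5 x:[10,39/2] y:[43/3,19] z:[8,18] -> hit [43/3,18], descend [4, 7]
        N4 x:[13,39/2] y:[43/3,17] z:[9,18] -> hit [43/3,17] leaf, test {P14@t=43/3, P16(miss)}
        N7 x:[10,13] y:[18,19] z:[8,13] -> miss, prune
      N20 x:[6,39/2] y:[13,56/3] z:[0,6] -> miss, prune
    N14 x:[1/2,20] y:[8,12] z:[7,20] -> hit [8,12], descend [15, 17]
      N15 x:[1/2,20] y:[32/3,12] z:[7,12] -> hit [32/3,12] leaf, test {P6(miss), P9(miss)}
      N17 x:[9,21/2] y:[8,29/3] z:[15,20] -> miss, prune

order=[0, 8, 18, 6, 5, 4, 7, 20, 14, 15, 17]  |boxes|=11  |leaves|=2  hit=P14

== RESULT ==
2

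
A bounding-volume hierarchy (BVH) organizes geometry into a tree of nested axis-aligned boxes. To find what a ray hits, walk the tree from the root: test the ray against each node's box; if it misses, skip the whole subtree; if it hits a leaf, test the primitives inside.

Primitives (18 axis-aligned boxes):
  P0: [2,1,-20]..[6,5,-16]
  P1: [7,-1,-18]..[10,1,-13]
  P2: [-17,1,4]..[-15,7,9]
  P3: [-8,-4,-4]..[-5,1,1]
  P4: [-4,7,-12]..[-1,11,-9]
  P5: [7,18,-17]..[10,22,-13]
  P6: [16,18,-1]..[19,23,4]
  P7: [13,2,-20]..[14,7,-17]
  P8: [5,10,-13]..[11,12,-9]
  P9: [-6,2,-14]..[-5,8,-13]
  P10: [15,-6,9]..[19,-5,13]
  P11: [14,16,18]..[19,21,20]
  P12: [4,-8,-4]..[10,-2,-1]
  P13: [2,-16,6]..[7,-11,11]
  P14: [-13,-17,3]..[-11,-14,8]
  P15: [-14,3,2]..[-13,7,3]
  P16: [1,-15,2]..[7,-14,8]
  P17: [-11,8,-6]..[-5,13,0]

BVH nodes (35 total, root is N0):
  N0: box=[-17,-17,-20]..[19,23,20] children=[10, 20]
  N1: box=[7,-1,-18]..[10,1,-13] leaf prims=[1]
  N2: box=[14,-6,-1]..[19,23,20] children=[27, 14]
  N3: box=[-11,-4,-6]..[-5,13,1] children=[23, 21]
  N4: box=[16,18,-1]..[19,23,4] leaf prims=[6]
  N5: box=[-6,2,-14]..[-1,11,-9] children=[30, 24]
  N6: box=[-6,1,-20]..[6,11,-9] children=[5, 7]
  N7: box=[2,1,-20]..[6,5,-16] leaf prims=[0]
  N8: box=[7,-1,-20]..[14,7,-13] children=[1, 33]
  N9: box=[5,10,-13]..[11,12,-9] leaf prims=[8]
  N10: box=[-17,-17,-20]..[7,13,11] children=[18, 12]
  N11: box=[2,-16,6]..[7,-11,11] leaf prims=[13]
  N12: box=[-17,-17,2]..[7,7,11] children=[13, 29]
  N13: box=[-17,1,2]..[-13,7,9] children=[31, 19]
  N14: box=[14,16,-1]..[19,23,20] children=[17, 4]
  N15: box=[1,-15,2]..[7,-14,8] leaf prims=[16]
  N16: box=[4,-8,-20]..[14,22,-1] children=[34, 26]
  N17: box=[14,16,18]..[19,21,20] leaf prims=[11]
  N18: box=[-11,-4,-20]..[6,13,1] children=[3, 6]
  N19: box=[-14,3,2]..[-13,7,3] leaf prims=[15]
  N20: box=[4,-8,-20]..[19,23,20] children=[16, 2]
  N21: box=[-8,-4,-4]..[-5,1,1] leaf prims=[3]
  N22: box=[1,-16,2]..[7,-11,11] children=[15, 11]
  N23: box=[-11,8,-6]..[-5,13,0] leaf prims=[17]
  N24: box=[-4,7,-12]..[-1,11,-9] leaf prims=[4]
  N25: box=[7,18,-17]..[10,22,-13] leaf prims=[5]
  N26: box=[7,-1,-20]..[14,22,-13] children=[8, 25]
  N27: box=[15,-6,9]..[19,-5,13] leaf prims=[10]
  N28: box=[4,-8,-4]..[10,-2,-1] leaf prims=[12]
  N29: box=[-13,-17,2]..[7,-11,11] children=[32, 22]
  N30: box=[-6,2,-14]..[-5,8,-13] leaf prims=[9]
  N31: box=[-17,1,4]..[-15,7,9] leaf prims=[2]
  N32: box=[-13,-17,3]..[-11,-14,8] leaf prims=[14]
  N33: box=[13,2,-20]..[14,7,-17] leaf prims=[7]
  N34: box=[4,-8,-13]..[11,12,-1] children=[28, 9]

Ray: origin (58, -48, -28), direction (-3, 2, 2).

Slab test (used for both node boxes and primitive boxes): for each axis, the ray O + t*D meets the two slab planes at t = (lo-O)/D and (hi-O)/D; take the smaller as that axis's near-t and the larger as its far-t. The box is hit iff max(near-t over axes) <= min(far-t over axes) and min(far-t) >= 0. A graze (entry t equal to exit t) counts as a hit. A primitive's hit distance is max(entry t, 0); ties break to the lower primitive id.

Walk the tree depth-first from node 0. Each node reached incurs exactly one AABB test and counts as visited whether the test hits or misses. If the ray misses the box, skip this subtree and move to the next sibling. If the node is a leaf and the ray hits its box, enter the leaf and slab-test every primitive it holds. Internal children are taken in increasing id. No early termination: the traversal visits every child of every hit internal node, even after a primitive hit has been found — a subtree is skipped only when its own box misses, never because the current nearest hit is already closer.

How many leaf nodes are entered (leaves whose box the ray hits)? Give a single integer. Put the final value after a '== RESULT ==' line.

Walk:
N0 x:[13,25] y:[31/2,71/2] z:[4,24] -> hit [31/2,24], descend [10, 20]
  N10 x:[17,25] y:[31/2,61/2] z:[4,39/2] -> hit [17,39/2], descend [12, 18]
    N12 x:[17,25] y:[31/2,55/2] z:[15,39/2] -> hit [17,39/2], descend [13, 29]
      N13 x:[71/3,25] y:[49/2,55/2] z:[15,37/2] -> miss, prune
      N29 x:[17,71/3] y:[31/2,37/2] z:[15,39/2] -> hit [17,37/2], descend [22, 32]
        N22 x:[17,19] y:[16,37/2] z:[15,39/2] -> hit [17,37/2], descend [11, 15]
          N11 x:[17,56/3] y:[16,37/2] z:[17,39/2] -> hit [17,37/2] leaf, test {P13@t=17}
          N15 x:[17,19] y:[33/2,17] z:[15,18] -> hit [17,17] leaf, test {P16@t=17}
        N32 x:[23,71/3] y:[31/2,17] z:[31/2,18] -> miss, prune
    N18 x:[52/3,23] y:[22,61/2] z:[4,29/2] -> miss, prune
  N20 x:[13,18] y:[20,71/2] z:[4,24] -> miss, prune

Visited [0, 10, 12, 13, 29, 22, 11, 15, 32, 18, 20]. Tests: 11 box, 2 leaf. Nearest: P13.

== RESULT ==
2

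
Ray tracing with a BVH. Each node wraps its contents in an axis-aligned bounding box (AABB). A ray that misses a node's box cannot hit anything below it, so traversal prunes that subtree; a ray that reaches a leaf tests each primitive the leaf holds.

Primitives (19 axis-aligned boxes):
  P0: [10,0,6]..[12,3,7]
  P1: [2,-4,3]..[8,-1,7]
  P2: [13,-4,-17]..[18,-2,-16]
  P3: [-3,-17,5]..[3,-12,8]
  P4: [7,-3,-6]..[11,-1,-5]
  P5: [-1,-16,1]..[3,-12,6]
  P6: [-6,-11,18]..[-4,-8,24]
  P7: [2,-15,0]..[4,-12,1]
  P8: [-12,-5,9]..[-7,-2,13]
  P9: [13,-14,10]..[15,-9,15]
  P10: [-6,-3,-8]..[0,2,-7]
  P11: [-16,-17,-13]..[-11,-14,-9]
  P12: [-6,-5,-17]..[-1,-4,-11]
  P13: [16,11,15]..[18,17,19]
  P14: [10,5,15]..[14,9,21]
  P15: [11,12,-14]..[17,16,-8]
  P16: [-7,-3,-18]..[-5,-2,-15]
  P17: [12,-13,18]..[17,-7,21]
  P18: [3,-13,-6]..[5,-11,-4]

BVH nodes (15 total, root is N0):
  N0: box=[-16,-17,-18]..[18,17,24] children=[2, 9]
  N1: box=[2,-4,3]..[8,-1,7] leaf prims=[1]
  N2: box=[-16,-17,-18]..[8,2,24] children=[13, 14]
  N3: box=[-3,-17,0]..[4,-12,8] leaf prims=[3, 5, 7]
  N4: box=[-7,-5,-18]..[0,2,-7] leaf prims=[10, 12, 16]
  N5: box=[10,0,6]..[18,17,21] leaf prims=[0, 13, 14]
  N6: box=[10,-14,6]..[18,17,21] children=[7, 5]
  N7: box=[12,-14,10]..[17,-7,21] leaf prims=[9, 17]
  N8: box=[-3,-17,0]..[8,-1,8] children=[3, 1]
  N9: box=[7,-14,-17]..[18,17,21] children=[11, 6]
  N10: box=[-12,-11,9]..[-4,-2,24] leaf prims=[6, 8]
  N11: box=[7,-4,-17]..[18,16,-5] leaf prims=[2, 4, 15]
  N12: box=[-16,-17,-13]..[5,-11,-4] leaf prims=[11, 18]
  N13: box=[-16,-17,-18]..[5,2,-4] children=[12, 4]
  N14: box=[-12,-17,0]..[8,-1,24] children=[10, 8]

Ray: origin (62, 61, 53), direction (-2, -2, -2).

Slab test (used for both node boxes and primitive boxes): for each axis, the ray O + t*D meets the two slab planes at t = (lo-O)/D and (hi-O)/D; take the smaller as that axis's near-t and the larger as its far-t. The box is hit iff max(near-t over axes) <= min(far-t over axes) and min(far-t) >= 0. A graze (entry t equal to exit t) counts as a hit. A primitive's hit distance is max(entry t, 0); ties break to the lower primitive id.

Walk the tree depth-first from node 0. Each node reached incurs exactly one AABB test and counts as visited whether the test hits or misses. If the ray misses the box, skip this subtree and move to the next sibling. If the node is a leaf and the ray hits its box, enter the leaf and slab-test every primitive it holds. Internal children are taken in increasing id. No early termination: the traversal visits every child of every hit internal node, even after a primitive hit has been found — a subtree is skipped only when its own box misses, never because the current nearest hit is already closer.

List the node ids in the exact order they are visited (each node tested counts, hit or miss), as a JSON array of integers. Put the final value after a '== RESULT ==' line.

Traverse from the root:
N0 x:[22,39] y:[22,39] z:[29/2,71/2] -> hit [22,71/2], descend [2, 9]
  N2 x:[27,39] y:[59/2,39] z:[29/2,71/2] -> hit [59/2,71/2], descend [13, 14]
    N13 x:[57/2,39] y:[59/2,39] z:[57/2,71/2] -> hit [59/2,71/2], descend [4, 12]
      N4 x:[31,69/2] y:[59/2,33] z:[30,71/2] -> hit [31,33] leaf, test {P10(miss), P12@t=65/2, P16(miss)}
      N12 x:[57/2,39] y:[36,39] z:[57/2,33] -> miss, prune
    N14 x:[27,37] y:[31,39] z:[29/2,53/2] -> miss, prune
  N9 x:[22,55/2] y:[22,75/2] z:[16,35] -> hit [22,55/2], descend [6, 11]
    N6 x:[22,26] y:[22,75/2] z:[16,47/2] -> hit [22,47/2], descend [5, 7]
      N5 x:[22,26] y:[22,61/2] z:[16,47/2] -> hit [22,47/2] leaf, test {P0(miss), P13(miss), P14(miss)}
      N7 x:[45/2,25] y:[34,75/2] z:[16,43/2] -> miss, prune
    N11 x:[22,55/2] y:[45/2,65/2] z:[29,35] -> miss, prune

11 AABB tests over nodes [0, 2, 13, 4, 12, 14, 9, 6, 5, 7, 11]; 2 leaves entered; closest P12.

== RESULT ==
[0, 2, 13, 4, 12, 14, 9, 6, 5, 7, 11]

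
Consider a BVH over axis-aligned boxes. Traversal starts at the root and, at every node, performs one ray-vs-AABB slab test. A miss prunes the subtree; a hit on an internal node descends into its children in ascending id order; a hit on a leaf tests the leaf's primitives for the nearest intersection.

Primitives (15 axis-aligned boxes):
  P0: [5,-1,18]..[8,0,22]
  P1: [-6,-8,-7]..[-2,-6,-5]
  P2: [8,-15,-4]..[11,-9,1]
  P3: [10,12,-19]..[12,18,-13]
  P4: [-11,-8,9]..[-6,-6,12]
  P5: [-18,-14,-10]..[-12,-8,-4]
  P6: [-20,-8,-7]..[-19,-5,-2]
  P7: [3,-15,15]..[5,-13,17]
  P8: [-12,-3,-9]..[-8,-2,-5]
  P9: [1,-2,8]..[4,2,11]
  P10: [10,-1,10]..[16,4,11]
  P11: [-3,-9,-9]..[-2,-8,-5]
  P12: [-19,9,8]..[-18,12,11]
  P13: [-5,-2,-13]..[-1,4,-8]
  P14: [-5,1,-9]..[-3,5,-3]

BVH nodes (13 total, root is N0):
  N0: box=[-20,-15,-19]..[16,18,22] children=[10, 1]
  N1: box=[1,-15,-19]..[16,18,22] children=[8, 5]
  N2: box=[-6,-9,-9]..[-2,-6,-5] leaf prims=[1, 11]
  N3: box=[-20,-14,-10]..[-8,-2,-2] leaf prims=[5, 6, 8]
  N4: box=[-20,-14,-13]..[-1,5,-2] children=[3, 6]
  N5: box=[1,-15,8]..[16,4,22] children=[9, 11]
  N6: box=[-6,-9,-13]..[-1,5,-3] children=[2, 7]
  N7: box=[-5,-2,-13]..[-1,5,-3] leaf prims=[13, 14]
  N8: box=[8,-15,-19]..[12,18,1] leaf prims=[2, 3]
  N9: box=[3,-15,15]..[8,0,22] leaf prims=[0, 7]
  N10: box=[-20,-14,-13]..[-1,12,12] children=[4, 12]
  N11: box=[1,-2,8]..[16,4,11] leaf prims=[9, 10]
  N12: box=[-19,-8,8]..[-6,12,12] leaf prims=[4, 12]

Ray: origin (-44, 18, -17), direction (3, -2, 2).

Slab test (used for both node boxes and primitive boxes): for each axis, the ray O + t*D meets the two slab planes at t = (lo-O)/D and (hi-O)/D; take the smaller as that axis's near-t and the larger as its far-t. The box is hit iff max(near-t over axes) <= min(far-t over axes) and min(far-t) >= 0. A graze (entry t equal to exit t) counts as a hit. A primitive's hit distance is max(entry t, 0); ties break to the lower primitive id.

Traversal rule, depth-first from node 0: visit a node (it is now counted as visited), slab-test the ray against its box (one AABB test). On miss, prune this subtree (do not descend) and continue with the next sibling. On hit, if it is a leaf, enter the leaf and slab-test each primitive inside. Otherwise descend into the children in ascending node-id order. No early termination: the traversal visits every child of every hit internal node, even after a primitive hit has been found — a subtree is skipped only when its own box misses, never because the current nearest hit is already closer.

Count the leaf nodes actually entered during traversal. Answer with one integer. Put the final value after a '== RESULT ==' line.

Traverse from the root:
N0 x:[8,20] y:[0,33/2] z:[-1,39/2] -> hit [8,33/2], descend [1, 10]
  N1 x:[15,20] y:[0,33/2] z:[-1,39/2] -> hit [15,33/2], descend [5, 8]
    N5 x:[15,20] y:[7,33/2] z:[25/2,39/2] -> hit [15,33/2], descend [9, 11]
      N9 x:[47/3,52/3] y:[9,33/2] z:[16,39/2] -> hit [16,33/2] leaf, test {P0(miss), P7@t=16}
      N11 x:[15,20] y:[7,10] z:[25/2,14] -> miss, prune
    N8 x:[52/3,56/3] y:[0,33/2] z:[-1,9] -> miss, prune
  N10 x:[8,43/3] y:[3,16] z:[2,29/2] -> hit [8,43/3], descend [4, 12]
    N4 x:[8,43/3] y:[13/2,16] z:[2,15/2] -> miss, prune
    N12 x:[25/3,38/3] y:[3,13] z:[25/2,29/2] -> hit [25/2,38/3] leaf, test {P4(miss), P12(miss)}

9 AABB tests over nodes [0, 1, 5, 9, 11, 8, 10, 4, 12]; 2 leaves entered; closest P7.

== RESULT ==
2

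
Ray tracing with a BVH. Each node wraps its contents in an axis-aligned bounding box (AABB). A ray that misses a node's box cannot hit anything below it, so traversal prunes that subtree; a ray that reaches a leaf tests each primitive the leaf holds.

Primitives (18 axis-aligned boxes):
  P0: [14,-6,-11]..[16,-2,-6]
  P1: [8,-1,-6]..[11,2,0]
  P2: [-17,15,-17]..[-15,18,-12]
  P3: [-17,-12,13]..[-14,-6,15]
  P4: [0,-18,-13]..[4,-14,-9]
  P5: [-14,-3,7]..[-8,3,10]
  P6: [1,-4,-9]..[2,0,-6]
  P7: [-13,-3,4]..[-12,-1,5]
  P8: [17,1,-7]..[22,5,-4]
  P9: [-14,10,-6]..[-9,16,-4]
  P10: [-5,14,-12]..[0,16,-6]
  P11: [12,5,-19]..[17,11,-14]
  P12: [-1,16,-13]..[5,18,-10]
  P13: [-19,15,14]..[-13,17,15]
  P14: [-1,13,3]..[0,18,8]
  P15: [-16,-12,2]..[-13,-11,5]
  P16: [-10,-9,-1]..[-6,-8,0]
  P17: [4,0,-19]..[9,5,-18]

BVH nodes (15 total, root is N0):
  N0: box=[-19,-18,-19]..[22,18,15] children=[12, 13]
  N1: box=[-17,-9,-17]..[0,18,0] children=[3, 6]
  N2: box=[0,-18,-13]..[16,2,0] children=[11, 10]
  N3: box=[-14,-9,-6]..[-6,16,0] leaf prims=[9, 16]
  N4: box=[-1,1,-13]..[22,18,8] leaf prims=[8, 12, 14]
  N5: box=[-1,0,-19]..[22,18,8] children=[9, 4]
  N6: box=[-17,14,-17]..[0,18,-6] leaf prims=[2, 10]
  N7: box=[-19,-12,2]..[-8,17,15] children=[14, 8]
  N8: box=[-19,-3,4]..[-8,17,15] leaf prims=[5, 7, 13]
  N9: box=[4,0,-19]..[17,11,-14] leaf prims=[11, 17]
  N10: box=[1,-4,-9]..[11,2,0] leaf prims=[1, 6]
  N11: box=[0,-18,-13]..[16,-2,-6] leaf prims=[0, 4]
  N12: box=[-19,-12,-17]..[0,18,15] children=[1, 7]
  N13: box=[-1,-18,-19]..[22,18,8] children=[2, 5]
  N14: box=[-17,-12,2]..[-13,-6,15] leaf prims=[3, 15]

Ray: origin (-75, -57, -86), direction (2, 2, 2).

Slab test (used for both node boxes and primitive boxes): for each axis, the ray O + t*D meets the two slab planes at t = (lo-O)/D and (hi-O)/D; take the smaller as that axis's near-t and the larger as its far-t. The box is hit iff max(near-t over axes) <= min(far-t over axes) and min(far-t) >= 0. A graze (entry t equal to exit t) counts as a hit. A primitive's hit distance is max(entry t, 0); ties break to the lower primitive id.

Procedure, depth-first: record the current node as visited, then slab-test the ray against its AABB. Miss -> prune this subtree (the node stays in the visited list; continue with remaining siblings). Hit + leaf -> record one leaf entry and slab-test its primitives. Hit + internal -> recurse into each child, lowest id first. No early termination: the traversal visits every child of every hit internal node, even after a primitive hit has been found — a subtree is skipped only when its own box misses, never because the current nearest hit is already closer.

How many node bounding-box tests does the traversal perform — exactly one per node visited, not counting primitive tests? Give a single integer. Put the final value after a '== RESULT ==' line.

Walk:
N0 x:[28,97/2] y:[39/2,75/2] z:[67/2,101/2] -> hit [67/2,75/2], descend [12, 13]
  N12 x:[28,75/2] y:[45/2,75/2] z:[69/2,101/2] -> hit [69/2,75/2], descend [1, 7]
    N1 x:[29,75/2] y:[24,75/2] z:[69/2,43] -> hit [69/2,75/2], descend [3, 6]
      N3 x:[61/2,69/2] y:[24,73/2] z:[40,43] -> miss, prune
      N6 x:[29,75/2] y:[71/2,75/2] z:[69/2,40] -> hit [71/2,75/2] leaf, test {P2(miss), P10(miss)}
    N7 x:[28,67/2] y:[45/2,37] z:[44,101/2] -> miss, prune
  N13 x:[37,97/2] y:[39/2,75/2] z:[67/2,47] -> hit [37,75/2], descend [2, 5]
    N2 x:[75/2,91/2] y:[39/2,59/2] z:[73/2,43] -> miss, prune
    N5 x:[37,97/2] y:[57/2,75/2] z:[67/2,47] -> hit [37,75/2], descend [4, 9]
      N4 x:[37,97/2] y:[29,75/2] z:[73/2,47] -> hit [37,75/2] leaf, test {P8(miss), P12@t=37, P14(miss)}
      N9 x:[79/2,46] y:[57/2,34] z:[67/2,36] -> miss, prune

11 AABB tests over nodes [0, 12, 1, 3, 6, 7, 13, 2, 5, 4, 9]; 2 leaves entered; closest P12.

== RESULT ==
11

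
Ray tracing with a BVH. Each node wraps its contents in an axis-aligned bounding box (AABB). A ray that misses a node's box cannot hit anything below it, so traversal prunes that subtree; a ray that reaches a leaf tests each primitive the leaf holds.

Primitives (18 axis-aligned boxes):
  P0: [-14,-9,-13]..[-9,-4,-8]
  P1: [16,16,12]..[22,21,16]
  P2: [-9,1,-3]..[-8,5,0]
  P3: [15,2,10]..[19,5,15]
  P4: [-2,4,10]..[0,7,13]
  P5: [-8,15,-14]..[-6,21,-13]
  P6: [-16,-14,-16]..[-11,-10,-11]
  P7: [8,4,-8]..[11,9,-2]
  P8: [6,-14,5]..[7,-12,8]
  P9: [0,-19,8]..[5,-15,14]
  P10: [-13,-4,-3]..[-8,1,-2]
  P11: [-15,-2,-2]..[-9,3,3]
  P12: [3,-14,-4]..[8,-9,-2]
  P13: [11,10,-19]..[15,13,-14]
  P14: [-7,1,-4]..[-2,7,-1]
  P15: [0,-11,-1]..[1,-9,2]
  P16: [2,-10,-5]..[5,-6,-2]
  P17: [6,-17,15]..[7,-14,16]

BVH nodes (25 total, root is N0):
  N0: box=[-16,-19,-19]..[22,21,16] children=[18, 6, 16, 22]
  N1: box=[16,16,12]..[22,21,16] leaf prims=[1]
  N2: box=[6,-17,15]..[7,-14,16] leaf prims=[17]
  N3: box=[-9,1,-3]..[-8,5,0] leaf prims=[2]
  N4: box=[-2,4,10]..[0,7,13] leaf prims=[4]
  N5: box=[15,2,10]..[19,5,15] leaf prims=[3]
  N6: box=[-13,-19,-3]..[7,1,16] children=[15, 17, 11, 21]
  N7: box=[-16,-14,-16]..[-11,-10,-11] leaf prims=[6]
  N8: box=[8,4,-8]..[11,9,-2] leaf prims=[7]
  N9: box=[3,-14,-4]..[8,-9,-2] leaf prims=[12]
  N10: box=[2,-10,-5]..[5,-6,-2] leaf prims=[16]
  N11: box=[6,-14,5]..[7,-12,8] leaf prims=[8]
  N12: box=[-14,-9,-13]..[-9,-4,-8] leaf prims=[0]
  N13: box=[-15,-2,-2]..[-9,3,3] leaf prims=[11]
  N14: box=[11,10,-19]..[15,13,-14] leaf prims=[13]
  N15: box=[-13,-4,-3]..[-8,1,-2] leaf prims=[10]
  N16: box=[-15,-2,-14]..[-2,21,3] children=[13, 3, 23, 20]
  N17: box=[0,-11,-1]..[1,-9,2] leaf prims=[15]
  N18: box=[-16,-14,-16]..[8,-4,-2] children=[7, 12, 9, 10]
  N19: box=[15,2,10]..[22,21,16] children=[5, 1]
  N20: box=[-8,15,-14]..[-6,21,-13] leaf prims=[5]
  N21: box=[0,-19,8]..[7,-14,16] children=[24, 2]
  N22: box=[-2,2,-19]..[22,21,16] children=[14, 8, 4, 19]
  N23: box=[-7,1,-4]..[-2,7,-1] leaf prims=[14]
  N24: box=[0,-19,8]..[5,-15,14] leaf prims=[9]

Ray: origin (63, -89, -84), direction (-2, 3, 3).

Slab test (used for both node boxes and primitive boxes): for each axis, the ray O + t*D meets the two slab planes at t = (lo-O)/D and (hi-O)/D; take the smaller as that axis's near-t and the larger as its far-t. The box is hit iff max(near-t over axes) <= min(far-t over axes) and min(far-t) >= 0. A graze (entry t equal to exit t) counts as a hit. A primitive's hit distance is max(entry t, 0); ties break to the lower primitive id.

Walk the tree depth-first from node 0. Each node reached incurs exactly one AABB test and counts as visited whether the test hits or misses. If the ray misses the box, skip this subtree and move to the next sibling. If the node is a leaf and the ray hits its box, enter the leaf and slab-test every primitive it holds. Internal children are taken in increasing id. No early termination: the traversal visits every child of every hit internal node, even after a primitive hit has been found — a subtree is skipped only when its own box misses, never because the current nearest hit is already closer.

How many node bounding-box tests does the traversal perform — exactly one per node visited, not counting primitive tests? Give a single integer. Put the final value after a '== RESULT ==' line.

Traverse from the root:
N0 x:[41/2,79/2] y:[70/3,110/3] z:[65/3,100/3] -> hit [70/3,100/3], descend [6, 16, 18, 22]
  N6 x:[28,38] y:[70/3,30] z:[27,100/3] -> hit [28,30], descend [11, 15, 17, 21]
    N11 x:[28,57/2] y:[25,77/3] z:[89/3,92/3] -> miss, prune
    N15 x:[71/2,38] y:[85/3,30] z:[27,82/3] -> miss, prune
    N17 x:[31,63/2] y:[26,80/3] z:[83/3,86/3] -> miss, prune
    N21 x:[28,63/2] y:[70/3,25] z:[92/3,100/3] -> miss, prune
  N16 x:[65/2,39] y:[29,110/3] z:[70/3,29] -> miss, prune
  N18 x:[55/2,79/2] y:[25,85/3] z:[68/3,82/3] -> miss, prune
  N22 x:[41/2,65/2] y:[91/3,110/3] z:[65/3,100/3] -> hit [91/3,65/2], descend [4, 8, 14, 19]
    N4 x:[63/2,65/2] y:[31,32] z:[94/3,97/3] -> hit [63/2,32] leaf, test {P4@t=63/2}
    N8 x:[26,55/2] y:[31,98/3] z:[76/3,82/3] -> miss, prune
    N14 x:[24,26] y:[33,34] z:[65/3,70/3] -> miss, prune
    N19 x:[41/2,24] y:[91/3,110/3] z:[94/3,100/3] -> miss, prune

Summary -> nodes [0, 6, 11, 15, 17, 21, 16, 18, 22, 4, 8, 14, 19]; box-tests=13; leaf-entries=1; first=P4

== RESULT ==
13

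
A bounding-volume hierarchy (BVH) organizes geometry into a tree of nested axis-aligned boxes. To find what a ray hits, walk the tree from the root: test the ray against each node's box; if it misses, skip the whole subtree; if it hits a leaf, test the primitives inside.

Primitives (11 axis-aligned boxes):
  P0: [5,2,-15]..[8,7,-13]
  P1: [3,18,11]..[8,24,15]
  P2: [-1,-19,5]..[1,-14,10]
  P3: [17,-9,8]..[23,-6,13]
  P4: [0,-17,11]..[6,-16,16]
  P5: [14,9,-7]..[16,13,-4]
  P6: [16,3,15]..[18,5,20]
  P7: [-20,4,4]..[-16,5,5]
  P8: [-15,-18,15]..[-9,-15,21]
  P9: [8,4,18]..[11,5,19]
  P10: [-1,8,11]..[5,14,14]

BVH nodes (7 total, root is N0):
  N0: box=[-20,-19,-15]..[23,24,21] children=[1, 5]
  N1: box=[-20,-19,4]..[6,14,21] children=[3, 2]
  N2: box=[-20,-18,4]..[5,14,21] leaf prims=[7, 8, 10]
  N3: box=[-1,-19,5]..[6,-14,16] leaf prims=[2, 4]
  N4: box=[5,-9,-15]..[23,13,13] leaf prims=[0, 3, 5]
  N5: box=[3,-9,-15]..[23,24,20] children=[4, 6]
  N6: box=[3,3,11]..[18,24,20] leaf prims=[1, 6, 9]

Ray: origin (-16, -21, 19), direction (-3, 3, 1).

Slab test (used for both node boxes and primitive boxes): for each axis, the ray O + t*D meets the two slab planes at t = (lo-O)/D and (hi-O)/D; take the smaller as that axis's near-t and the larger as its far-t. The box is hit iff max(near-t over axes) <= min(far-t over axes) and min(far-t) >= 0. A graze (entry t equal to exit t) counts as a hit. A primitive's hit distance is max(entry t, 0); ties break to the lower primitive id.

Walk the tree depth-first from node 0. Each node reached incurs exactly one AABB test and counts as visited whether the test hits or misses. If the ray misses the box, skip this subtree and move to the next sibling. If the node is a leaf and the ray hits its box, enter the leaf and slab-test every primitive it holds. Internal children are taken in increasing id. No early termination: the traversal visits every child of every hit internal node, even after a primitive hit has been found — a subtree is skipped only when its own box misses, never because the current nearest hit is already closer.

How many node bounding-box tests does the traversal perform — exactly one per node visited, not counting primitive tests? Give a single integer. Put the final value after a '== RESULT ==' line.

Walk:
N0 x:[-13,4/3] y:[2/3,15] z:[-34,2] -> hit [2/3,4/3], descend [1, 5]
  N1 x:[-22/3,4/3] y:[2/3,35/3] z:[-15,2] -> hit [2/3,4/3], descend [2, 3]
    N2 x:[-7,4/3] y:[1,35/3] z:[-15,2] -> hit [1,4/3] leaf, test {P7(miss), P8(miss), P10(miss)}
    N3 x:[-22/3,-5] y:[2/3,7/3] z:[-14,-3] -> miss, prune
  N5 x:[-13,-19/3] y:[4,15] z:[-34,1] -> miss, prune

order=[0, 1, 2, 3, 5]  |boxes|=5  |leaves|=1  hit=miss

== RESULT ==
5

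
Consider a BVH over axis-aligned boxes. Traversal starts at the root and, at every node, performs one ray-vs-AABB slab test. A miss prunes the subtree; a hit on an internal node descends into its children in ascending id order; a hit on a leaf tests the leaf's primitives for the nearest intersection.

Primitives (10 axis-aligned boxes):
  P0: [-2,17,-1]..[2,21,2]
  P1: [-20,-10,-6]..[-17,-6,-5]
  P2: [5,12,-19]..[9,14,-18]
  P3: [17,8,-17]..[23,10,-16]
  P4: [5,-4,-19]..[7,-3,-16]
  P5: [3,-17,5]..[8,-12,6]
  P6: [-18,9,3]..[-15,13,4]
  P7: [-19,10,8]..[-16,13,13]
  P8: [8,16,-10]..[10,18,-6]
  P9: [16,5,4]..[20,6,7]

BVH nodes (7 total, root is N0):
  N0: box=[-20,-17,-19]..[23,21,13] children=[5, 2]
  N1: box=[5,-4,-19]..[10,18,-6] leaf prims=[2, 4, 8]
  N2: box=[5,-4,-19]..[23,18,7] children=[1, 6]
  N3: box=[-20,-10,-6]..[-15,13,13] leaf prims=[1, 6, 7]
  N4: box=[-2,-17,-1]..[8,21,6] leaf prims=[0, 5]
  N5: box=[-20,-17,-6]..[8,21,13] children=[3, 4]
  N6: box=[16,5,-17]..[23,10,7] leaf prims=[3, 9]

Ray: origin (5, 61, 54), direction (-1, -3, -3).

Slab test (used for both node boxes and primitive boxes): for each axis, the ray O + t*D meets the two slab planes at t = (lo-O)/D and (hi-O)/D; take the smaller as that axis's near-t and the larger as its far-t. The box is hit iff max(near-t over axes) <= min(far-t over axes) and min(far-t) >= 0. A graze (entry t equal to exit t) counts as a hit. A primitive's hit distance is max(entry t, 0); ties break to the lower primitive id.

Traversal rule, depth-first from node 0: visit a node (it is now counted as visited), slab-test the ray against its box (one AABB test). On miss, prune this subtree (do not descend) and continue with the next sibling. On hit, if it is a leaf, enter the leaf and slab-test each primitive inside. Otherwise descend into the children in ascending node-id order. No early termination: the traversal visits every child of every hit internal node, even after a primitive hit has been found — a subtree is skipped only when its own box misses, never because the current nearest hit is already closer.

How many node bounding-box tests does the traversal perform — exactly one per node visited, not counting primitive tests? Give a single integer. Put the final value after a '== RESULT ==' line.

Traverse from the root:
N0 x:[-18,25] y:[40/3,26] z:[41/3,73/3] -> hit [41/3,73/3], descend [2, 5]
  N2 x:[-18,0] y:[43/3,65/3] z:[47/3,73/3] -> miss, prune
  N5 x:[-3,25] y:[40/3,26] z:[41/3,20] -> hit [41/3,20], descend [3, 4]
    N3 x:[20,25] y:[16,71/3] z:[41/3,20] -> hit [20,20] leaf, test {P1(miss), P6(miss), P7(miss)}
    N4 x:[-3,7] y:[40/3,26] z:[16,55/3] -> miss, prune

Summary -> nodes [0, 2, 5, 3, 4]; box-tests=5; leaf-entries=1; first=miss

== RESULT ==
5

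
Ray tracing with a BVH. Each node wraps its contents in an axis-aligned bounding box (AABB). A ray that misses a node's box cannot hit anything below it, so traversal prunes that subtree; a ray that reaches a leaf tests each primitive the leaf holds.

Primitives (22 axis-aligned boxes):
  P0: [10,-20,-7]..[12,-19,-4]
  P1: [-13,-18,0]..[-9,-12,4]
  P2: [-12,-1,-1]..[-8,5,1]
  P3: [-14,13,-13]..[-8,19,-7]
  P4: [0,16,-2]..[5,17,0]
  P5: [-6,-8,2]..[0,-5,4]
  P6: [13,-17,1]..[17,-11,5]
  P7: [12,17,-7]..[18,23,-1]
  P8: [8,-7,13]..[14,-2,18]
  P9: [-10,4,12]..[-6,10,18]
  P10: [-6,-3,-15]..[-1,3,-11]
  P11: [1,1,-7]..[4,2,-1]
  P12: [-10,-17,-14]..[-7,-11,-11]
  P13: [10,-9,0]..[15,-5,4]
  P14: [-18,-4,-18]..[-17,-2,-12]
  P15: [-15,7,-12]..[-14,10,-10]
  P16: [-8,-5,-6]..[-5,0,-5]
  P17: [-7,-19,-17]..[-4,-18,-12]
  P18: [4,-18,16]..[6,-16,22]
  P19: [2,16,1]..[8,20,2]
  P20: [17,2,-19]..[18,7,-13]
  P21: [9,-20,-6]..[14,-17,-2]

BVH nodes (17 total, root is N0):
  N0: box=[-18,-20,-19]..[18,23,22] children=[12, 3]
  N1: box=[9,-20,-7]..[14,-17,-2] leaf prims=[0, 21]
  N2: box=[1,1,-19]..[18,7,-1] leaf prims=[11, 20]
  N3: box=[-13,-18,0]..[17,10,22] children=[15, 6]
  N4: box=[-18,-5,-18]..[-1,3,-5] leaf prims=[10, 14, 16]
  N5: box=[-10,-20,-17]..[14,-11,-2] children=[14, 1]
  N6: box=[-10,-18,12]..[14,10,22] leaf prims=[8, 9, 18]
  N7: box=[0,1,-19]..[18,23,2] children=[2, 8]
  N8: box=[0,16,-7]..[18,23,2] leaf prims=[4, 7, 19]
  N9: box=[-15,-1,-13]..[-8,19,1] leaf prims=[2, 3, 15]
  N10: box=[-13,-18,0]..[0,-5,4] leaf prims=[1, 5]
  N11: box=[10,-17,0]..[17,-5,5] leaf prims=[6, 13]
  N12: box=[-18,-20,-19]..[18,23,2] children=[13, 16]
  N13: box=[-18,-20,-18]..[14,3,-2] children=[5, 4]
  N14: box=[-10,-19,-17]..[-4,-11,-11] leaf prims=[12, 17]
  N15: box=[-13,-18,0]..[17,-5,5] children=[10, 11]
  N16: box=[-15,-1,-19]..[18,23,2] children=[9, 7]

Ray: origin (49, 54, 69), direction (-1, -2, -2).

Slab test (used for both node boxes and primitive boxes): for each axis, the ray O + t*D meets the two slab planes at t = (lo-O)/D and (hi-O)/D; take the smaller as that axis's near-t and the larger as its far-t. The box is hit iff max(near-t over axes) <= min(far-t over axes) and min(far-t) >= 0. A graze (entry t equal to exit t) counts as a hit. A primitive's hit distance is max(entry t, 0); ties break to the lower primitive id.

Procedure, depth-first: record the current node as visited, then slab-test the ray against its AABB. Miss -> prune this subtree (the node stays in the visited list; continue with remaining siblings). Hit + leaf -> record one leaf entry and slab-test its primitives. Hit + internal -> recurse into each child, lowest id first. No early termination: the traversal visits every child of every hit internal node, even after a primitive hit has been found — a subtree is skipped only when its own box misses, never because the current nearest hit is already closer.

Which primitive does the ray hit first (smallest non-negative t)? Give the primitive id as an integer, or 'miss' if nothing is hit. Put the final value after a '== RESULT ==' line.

Trace the traversal:
N0 x:[31,67] y:[31/2,37] z:[47/2,44] -> hit [31,37], descend [3, 12]
  N3 x:[32,62] y:[22,36] z:[47/2,69/2] -> hit [32,69/2], descend [6, 15]
    N6 x:[35,59] y:[22,36] z:[47/2,57/2] -> miss, prune
    N15 x:[32,62] y:[59/2,36] z:[32,69/2] -> hit [32,69/2], descend [10, 11]
      N10 x:[49,62] y:[59/2,36] z:[65/2,69/2] -> miss, prune
      N11 x:[32,39] y:[59/2,71/2] z:[32,69/2] -> hit [32,69/2] leaf, test {P6@t=65/2, P13(miss)}
  N12 x:[31,67] y:[31/2,37] z:[67/2,44] -> hit [67/2,37], descend [13, 16]
    N13 x:[35,67] y:[51/2,37] z:[71/2,87/2] -> hit [71/2,37], descend [4, 5]
      N4 x:[50,67] y:[51/2,59/2] z:[37,87/2] -> miss, prune
      N5 x:[35,59] y:[65/2,37] z:[71/2,43] -> hit [71/2,37], descend [1, 14]
        N1 x:[35,40] y:[71/2,37] z:[71/2,38] -> hit [71/2,37] leaf, test {P0@t=37, P21@t=71/2}
        N14 x:[53,59] y:[65/2,73/2] z:[40,43] -> miss, prune
    N16 x:[31,64] y:[31/2,55/2] z:[67/2,44] -> miss, prune

Summary -> nodes [0, 3, 6, 15, 10, 11, 12, 13, 4, 5, 1, 14, 16]; box-tests=13; leaf-entries=2; first=P6

== RESULT ==
6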